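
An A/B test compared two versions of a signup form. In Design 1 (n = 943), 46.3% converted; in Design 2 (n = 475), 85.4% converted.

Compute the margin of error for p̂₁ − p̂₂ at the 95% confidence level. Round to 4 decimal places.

Each SE is √(p̂(1−p̂)/n): √(0.4630·0.5370/943) = 0.01624 and √(0.8540·0.1460/475) = 0.01620.
SE(p̂₁ − p̂₂) = √(SE₁² + SE₂²) = √(0.0002637376 + 0.00026244) = 0.02294, since the two samples are independent.
At 95% confidence z* = 1.960; margin = 1.960 × 0.02294 = 0.04496.

0.0450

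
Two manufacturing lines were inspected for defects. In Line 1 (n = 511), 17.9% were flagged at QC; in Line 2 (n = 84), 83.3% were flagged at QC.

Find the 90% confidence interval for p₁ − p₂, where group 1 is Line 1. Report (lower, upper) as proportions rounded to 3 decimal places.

(-0.727, -0.581)

Each SE is √(p̂(1−p̂)/n): √(0.1790·0.8210/511) = 0.01696 and √(0.8330·0.1670/84) = 0.04070.
SE(p̂₁ − p̂₂) = √(SE₁² + SE₂²) = √(0.0002876416 + 0.00165649) = 0.04409, since the two samples are independent.
At 90% confidence z* = 1.645; margin = 1.645 × 0.04409 = 0.07253.
The difference is 0.1790 − 0.8330 = -0.6540, so the interval is -0.6540 ± 0.07253 = (-0.727, -0.581).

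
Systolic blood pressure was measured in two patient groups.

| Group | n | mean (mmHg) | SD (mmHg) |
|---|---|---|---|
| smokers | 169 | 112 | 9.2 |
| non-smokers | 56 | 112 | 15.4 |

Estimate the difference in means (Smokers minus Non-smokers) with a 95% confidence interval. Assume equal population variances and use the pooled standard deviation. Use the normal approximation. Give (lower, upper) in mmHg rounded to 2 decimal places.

s_p = √[((n₁−1)s₁² + (n₂−1)s₂²)/(n₁+n₂−2)] = √[(168·9.2² + 55·15.4²)/223] = 11.0570.
SE = 11.0570·√(1/169 + 1/56) = 1.7049.
With z* = 1.960, margin = 1.960 × 1.7049 = 3.3416.
x̄₁ − x̄₂ = 112 − 112 = 0.0000; interval 0.0000 ± 3.3416 = (-3.34, 3.34).

(-3.34, 3.34)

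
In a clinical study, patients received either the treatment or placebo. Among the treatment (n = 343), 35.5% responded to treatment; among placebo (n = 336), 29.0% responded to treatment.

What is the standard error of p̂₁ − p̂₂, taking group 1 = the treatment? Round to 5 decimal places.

SE₁ = √(p̂₁(1−p̂₁)/n₁) = √(0.3550·0.6450/343) = 0.02584; SE₂ = √(0.2900·0.7100/336) = 0.02475.
Independent samples: SE of the difference = √(SE₁² + SE₂²) = √(0.0006677056 + 0.0006125625) = 0.03578.

0.03578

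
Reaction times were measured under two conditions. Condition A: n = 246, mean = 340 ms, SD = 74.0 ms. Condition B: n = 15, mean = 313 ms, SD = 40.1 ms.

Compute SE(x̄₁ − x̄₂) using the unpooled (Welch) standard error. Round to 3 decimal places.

Standard errors of each mean: 74.0/√246 = 4.7181 and 40.1/√15 = 10.3538.
SE(x̄₁ − x̄₂) = √(4.7181² + 10.3538²) = 11.3781 for independent samples with unequal variances.

11.378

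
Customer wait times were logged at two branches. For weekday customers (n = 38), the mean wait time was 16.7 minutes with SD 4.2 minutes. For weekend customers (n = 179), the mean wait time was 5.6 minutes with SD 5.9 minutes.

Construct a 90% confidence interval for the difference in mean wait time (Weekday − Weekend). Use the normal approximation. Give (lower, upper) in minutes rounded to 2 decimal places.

Standard errors of each mean: 4.2/√38 = 0.6813 and 5.9/√179 = 0.4410.
SE(x̄₁ − x̄₂) = √(0.6813² + 0.4410²) = 0.8116 for independent samples with unequal variances.
With z* = 1.645, the margin is 1.645 × 0.8116 = 1.3351.
x̄₁ − x̄₂ = 16.7 − 5.6 = 11.1000; the interval is 11.1000 ± 1.3351 = (9.76, 12.44).

(9.76, 12.44)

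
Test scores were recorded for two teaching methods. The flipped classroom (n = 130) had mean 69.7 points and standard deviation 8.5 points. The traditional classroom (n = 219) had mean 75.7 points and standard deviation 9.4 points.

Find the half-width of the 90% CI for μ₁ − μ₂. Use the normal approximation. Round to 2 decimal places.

SE₁ = s₁/√n₁ = 8.5/√130 = 0.7455; SE₂ = 9.4/√219 = 0.6352.
Independent samples, unequal variances: SE_diff = √(SE₁² + SE₂²) = √(0.55577025 + 0.40347904) = 0.9794.
z* = 1.645, so margin of error = 1.645 × 0.9794 = 1.6111.

1.61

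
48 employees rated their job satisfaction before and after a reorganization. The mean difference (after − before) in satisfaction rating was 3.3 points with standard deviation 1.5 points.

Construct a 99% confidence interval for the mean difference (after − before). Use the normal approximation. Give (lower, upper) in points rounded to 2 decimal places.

(2.74, 3.86)

This is a matched-pairs design, so SE = s_d/√n = 1.5/√48 = 0.2165.
Margin = 2.576 × 0.2165 = 0.5577; the interval is 3.3 ± 0.5577 = (2.74, 3.86).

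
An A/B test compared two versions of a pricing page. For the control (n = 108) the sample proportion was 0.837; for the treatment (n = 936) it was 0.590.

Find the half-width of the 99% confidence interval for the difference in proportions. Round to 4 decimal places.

0.1005

SE₁ = √(p̂₁(1−p̂₁)/n₁) = √(0.8370·0.1630/108) = 0.03554; SE₂ = √(0.5900·0.4100/936) = 0.01608.
Independent samples: SE of the difference = √(SE₁² + SE₂²) = √(0.0012630916 + 0.0002585664) = 0.03901.
z* for 99% confidence is 2.576, so the margin of error is 2.576 × 0.03901 = 0.10049.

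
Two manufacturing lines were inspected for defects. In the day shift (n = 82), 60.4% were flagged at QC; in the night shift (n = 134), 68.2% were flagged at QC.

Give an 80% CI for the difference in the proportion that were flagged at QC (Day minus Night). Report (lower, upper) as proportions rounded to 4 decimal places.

The two standard errors are √(0.6040×0.3960/82) = 0.05401 and √(0.6820×0.3180/134) = 0.04023.
Because the samples are independent, SE_diff = √(0.05401² + 0.04023²) = 0.06735.
Using z* = 1.282 for 80%, ME = 1.282 × 0.06735 = 0.08634.
p̂₁ − p̂₂ = -0.0780; interval -0.0780 ± 0.08634 gives (-0.1643, 0.0083).

(-0.1643, 0.0083)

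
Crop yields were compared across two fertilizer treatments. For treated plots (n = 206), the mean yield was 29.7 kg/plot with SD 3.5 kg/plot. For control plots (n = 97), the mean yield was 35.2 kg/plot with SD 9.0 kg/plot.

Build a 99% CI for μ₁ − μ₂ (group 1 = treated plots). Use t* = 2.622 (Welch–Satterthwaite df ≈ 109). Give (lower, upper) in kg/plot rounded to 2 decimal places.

Standard errors of each mean: 3.5/√206 = 0.2439 and 9.0/√97 = 0.9138.
SE(x̄₁ − x̄₂) = √(0.2439² + 0.9138²) = 0.9458 for independent samples with unequal variances.
With t* = 2.622, the margin is 2.622 × 0.9458 = 2.4799.
x̄₁ − x̄₂ = 29.7 − 35.2 = -5.5000; the interval is -5.5000 ± 2.4799 = (-7.98, -3.02).

(-7.98, -3.02)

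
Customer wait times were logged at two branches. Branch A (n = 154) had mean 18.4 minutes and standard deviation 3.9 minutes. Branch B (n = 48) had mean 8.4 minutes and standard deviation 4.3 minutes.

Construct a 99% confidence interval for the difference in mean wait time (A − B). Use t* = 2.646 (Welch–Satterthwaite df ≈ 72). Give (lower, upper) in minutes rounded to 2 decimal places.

Standard errors of each mean: 3.9/√154 = 0.3143 and 4.3/√48 = 0.6207.
SE(x̄₁ − x̄₂) = √(0.3143² + 0.6207²) = 0.6957 for independent samples with unequal variances.
With t* = 2.646, the margin is 2.646 × 0.6957 = 1.8408.
x̄₁ − x̄₂ = 18.4 − 8.4 = 10.0000; the interval is 10.0000 ± 1.8408 = (8.16, 11.84).

(8.16, 11.84)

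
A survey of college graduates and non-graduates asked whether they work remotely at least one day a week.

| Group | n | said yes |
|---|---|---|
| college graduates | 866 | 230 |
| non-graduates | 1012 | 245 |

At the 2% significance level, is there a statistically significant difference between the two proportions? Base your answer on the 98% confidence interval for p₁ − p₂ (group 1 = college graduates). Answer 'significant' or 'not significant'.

p̂₁ = 230/866 = 0.2656 and p̂₂ = 245/1012 = 0.2421.
SE₁ = √(p̂₁(1−p̂₁)/n₁) = √(0.2656·0.7344/866) = 0.01501; SE₂ = √(0.2421·0.7579/1012) = 0.01347.
Independent samples: SE of the difference = √(SE₁² + SE₂²) = √(0.0002253001 + 0.0001814409) = 0.02017.
z* for 98% confidence is 2.326, so the margin of error is 2.326 × 0.02017 = 0.04692.
Point estimate p̂₁ − p̂₂ = 0.2656 − 0.2421 = 0.0235.
0.0235 ± 0.04692 → (-0.02342, 0.07042).
The interval (-0.02342, 0.07042) contains 0, so the difference is not significant.

not significant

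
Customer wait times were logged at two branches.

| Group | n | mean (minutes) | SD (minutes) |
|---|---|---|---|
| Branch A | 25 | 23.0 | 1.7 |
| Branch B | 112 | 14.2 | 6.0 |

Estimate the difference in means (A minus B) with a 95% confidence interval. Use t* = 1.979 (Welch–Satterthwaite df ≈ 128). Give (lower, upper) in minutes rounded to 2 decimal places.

Per-group SEs: s₁/√n₁ = 1.7/√25 = 0.3400, s₂/√n₂ = 6.0/√112 = 0.5669.
Unpooled SE of the difference: √(0.1156 + 0.32137561) = 0.6610.
Margin of error = t* · SE = 1.979 × 0.6610 = 1.3081.
x̄₁ − x̄₂ = 23.0 − 14.2 = 8.8000.
CI: 8.8000 ± 1.3081 = (7.49, 10.11).

(7.49, 10.11)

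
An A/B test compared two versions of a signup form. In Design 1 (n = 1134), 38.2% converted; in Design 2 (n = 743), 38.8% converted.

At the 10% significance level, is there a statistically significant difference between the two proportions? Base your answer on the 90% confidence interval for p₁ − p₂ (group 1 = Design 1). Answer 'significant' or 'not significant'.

Each SE is √(p̂(1−p̂)/n): √(0.3820·0.6180/1134) = 0.01443 and √(0.3880·0.6120/743) = 0.01788.
SE(p̂₁ − p̂₂) = √(SE₁² + SE₂²) = √(0.0002082249 + 0.0003196944) = 0.02298, since the two samples are independent.
At 90% confidence z* = 1.645; margin = 1.645 × 0.02298 = 0.03780.
The difference is 0.3820 − 0.3880 = -0.0060, so the interval is -0.0060 ± 0.03780 = (-0.04380, 0.03180).
The interval (-0.04380, 0.03180) contains 0, so the difference is not significant.

not significant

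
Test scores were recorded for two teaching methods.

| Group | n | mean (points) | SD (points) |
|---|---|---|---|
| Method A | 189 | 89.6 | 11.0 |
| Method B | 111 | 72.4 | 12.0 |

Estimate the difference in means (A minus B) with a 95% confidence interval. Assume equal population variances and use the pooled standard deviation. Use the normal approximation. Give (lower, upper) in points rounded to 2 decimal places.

(14.53, 19.87)

Pooled variance s_p² = [188·11.0² + 110·12.0²] / (189+111−2) = 129.4899, so s_p = 11.3794.
SE_diff = s_p·√(1/n₁ + 1/n₂) = 11.3794·√(1/189 + 1/111) = 1.3608.
z* = 1.960; margin = 1.960 × 1.3608 = 2.6672.
Difference = 89.6 − 72.4 = 17.2000.
17.2000 ± 2.6672 → (14.53, 19.87).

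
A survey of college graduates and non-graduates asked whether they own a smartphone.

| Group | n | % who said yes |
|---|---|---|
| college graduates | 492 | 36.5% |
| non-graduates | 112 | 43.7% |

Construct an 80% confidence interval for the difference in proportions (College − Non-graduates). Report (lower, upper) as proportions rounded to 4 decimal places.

Each SE is √(p̂(1−p̂)/n): √(0.3650·0.6350/492) = 0.02170 and √(0.4370·0.5630/112) = 0.04687.
SE(p̂₁ − p̂₂) = √(SE₁² + SE₂²) = √(0.00047089 + 0.0021967969) = 0.05165, since the two samples are independent.
At 80% confidence z* = 1.282; margin = 1.282 × 0.05165 = 0.06622.
The difference is 0.3650 − 0.4370 = -0.0720, so the interval is -0.0720 ± 0.06622 = (-0.1382, -0.0058).

(-0.1382, -0.0058)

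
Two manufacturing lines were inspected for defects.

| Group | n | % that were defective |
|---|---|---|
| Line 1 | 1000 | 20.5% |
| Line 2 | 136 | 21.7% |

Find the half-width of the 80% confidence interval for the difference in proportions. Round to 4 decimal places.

0.0482

Each SE is √(p̂(1−p̂)/n): √(0.2050·0.7950/1000) = 0.01277 and √(0.2170·0.7830/136) = 0.03535.
SE(p̂₁ − p̂₂) = √(SE₁² + SE₂²) = √(0.0001630729 + 0.0012496225) = 0.03759, since the two samples are independent.
At 80% confidence z* = 1.282; margin = 1.282 × 0.03759 = 0.04819.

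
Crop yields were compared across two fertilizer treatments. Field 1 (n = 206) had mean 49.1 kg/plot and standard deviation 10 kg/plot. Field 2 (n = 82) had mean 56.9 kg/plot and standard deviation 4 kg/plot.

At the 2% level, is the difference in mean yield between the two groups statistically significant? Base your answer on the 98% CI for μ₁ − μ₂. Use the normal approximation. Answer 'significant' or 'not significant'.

significant

Per-group SEs: s₁/√n₁ = 10/√206 = 0.6967, s₂/√n₂ = 4/√82 = 0.4417.
Unpooled SE of the difference: √(0.48539089 + 0.19509889) = 0.8249.
Margin of error = z* · SE = 2.326 × 0.8249 = 1.9187.
x̄₁ − x̄₂ = 49.1 − 56.9 = -7.8000.
CI: -7.8000 ± 1.9187 = (-9.7187, -5.8813).
The interval (-9.7187, -5.8813) does not contain 0, so the difference is significant.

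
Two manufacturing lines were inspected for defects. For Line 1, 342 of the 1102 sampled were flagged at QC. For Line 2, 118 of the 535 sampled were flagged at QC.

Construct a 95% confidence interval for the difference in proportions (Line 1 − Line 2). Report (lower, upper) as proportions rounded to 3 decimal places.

First, p̂₁ = 342/1102 = 0.3103; p̂₂ = 118/535 = 0.2206.
The two standard errors are √(0.3103×0.6897/1102) = 0.01394 and √(0.2206×0.7794/535) = 0.01793.
Because the samples are independent, SE_diff = √(0.01394² + 0.01793²) = 0.02271.
Using z* = 1.960 for 95%, ME = 1.960 × 0.02271 = 0.04451.
p̂₁ − p̂₂ = 0.0897; interval 0.0897 ± 0.04451 gives (0.045, 0.134).

(0.045, 0.134)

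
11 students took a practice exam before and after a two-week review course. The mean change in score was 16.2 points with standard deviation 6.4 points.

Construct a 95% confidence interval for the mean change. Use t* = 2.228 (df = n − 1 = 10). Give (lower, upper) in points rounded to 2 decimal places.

(11.90, 20.50)

Paired design: SE = s_d/√n = 6.4/√11 = 1.9297.
t* = 2.228; margin of error = 2.228 × 1.9297 = 4.2994.
16.2 ± 4.2994 → (11.90, 20.50).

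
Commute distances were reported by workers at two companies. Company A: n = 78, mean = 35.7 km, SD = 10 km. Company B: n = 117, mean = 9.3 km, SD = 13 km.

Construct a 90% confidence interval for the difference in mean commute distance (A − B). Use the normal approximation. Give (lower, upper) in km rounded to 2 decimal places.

Standard errors of each mean: 10/√78 = 1.1323 and 13/√117 = 1.2019.
SE(x̄₁ − x̄₂) = √(1.1323² + 1.2019²) = 1.6513 for independent samples with unequal variances.
With z* = 1.645, the margin is 1.645 × 1.6513 = 2.7164.
x̄₁ − x̄₂ = 35.7 − 9.3 = 26.4000; the interval is 26.4000 ± 2.7164 = (23.68, 29.12).

(23.68, 29.12)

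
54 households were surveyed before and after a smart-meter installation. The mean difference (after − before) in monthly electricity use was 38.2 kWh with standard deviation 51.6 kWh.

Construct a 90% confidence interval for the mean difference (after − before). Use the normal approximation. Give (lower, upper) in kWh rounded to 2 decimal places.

(26.65, 49.75)

Paired design: SE = s_d/√n = 51.6/√54 = 7.0219.
z* = 1.645; margin of error = 1.645 × 7.0219 = 11.5510.
38.2 ± 11.5510 → (26.65, 49.75).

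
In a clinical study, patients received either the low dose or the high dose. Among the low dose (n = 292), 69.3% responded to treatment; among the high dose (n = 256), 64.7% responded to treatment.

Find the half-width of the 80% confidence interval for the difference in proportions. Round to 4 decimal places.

SE₁ = √(p̂₁(1−p̂₁)/n₁) = √(0.6930·0.3070/292) = 0.02699; SE₂ = √(0.6470·0.3530/256) = 0.02987.
Independent samples: SE of the difference = √(SE₁² + SE₂²) = √(0.0007284601 + 0.0008922169) = 0.04026.
z* for 80% confidence is 1.282, so the margin of error is 1.282 × 0.04026 = 0.05161.

0.0516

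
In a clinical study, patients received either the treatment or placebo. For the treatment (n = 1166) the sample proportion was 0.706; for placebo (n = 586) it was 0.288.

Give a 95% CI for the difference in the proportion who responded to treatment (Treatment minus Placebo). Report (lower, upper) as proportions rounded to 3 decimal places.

(0.373, 0.463)

SE₁ = √(p̂₁(1−p̂₁)/n₁) = √(0.7060·0.2940/1166) = 0.01334; SE₂ = √(0.2880·0.7120/586) = 0.01871.
Independent samples: SE of the difference = √(SE₁² + SE₂²) = √(0.0001779556 + 0.0003500641) = 0.02298.
z* for 95% confidence is 1.960, so the margin of error is 1.960 × 0.02298 = 0.04504.
Point estimate p̂₁ − p̂₂ = 0.7060 − 0.2880 = 0.4180.
0.4180 ± 0.04504 → (0.373, 0.463).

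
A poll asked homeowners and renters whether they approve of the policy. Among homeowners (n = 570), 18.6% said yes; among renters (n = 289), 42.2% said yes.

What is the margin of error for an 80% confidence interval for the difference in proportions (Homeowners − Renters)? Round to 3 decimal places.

The two standard errors are √(0.1860×0.8140/570) = 0.01630 and √(0.4220×0.5780/289) = 0.02905.
Because the samples are independent, SE_diff = √(0.01630² + 0.02905²) = 0.03331.
Using z* = 1.282 for 80%, ME = 1.282 × 0.03331 = 0.04270.

0.043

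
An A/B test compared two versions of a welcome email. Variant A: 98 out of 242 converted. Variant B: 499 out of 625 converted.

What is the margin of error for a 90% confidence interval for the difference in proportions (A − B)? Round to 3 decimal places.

First, p̂₁ = 98/242 = 0.4050; p̂₂ = 499/625 = 0.7984.
The two standard errors are √(0.4050×0.5950/242) = 0.03156 and √(0.7984×0.2016/625) = 0.01605.
Because the samples are independent, SE_diff = √(0.03156² + 0.01605²) = 0.03541.
Using z* = 1.645 for 90%, ME = 1.645 × 0.03541 = 0.05825.

0.058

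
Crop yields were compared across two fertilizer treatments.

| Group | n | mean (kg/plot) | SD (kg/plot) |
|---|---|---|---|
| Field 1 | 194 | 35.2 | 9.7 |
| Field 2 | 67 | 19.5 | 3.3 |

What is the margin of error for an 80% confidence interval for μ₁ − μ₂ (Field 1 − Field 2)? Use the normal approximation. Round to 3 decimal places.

1.032

SE₁ = s₁/√n₁ = 9.7/√194 = 0.6964; SE₂ = 3.3/√67 = 0.4032.
Independent samples, unequal variances: SE_diff = √(SE₁² + SE₂²) = √(0.48497296 + 0.16257024) = 0.8047.
z* = 1.282, so margin of error = 1.282 × 0.8047 = 1.0316.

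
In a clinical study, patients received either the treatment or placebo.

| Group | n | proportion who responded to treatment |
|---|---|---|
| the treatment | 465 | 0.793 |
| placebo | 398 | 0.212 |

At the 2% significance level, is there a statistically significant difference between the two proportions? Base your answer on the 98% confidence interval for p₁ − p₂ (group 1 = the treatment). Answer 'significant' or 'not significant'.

significant

SE₁ = √(p̂₁(1−p̂₁)/n₁) = √(0.7930·0.2070/465) = 0.01879; SE₂ = √(0.2120·0.7880/398) = 0.02049.
Independent samples: SE of the difference = √(SE₁² + SE₂²) = √(0.0003530641 + 0.0004198401) = 0.02780.
z* for 98% confidence is 2.326, so the margin of error is 2.326 × 0.02780 = 0.06466.
Point estimate p̂₁ − p̂₂ = 0.7930 − 0.2120 = 0.5810.
0.5810 ± 0.06466 → (0.51634, 0.64566).
The interval (0.51634, 0.64566) does not contain 0, so the difference is significant.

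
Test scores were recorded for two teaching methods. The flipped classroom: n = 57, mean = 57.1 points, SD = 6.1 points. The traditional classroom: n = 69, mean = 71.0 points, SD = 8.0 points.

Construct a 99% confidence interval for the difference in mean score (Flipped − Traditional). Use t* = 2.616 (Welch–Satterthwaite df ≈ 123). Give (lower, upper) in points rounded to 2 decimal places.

(-17.19, -10.61)

SE₁ = s₁/√n₁ = 6.1/√57 = 0.8080; SE₂ = 8.0/√69 = 0.9631.
Independent samples, unequal variances: SE_diff = √(SE₁² + SE₂²) = √(0.652864 + 0.92756161) = 1.2571.
t* = 2.616, so margin of error = 2.616 × 1.2571 = 3.2886.
Difference in means = 57.1 − 71.0 = -13.9000.
-13.9000 ± 3.2886 → (-17.19, -10.61).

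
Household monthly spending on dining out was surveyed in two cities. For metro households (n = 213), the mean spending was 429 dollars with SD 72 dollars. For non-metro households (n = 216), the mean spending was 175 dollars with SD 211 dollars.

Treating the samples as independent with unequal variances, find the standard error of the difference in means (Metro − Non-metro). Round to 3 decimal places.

15.181

SE₁ = s₁/√n₁ = 72/√213 = 4.9334; SE₂ = 211/√216 = 14.3567.
Independent samples, unequal variances: SE_diff = √(SE₁² + SE₂²) = √(24.33843556 + 206.11483489) = 15.1807.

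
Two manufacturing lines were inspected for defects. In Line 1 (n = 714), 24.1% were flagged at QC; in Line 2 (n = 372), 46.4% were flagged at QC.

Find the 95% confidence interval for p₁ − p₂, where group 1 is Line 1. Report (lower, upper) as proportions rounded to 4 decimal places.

(-0.2826, -0.1634)

The two standard errors are √(0.2410×0.7590/714) = 0.01601 and √(0.4640×0.5360/372) = 0.02586.
Because the samples are independent, SE_diff = √(0.01601² + 0.02586²) = 0.03041.
Using z* = 1.960 for 95%, ME = 1.960 × 0.03041 = 0.05960.
p̂₁ − p̂₂ = -0.2230; interval -0.2230 ± 0.05960 gives (-0.2826, -0.1634).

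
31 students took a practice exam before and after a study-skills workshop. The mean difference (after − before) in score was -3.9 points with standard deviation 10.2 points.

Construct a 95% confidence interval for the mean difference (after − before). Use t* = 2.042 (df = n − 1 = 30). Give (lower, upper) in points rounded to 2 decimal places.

(-7.64, -0.16)

This is a matched-pairs design, so SE = s_d/√n = 10.2/√31 = 1.8320.
Margin = 2.042 × 1.8320 = 3.7409; the interval is -3.9 ± 3.7409 = (-7.64, -0.16).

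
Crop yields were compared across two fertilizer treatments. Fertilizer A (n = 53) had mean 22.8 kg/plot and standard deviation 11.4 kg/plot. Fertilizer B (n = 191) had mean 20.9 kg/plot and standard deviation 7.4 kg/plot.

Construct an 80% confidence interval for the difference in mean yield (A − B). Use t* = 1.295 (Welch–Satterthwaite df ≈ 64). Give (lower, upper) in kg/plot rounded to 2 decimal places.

(-0.24, 4.04)

Per-group SEs: s₁/√n₁ = 11.4/√53 = 1.5659, s₂/√n₂ = 7.4/√191 = 0.5354.
Unpooled SE of the difference: √(2.45204281 + 0.28665316) = 1.6549.
Margin of error = t* · SE = 1.295 × 1.6549 = 2.1431.
x̄₁ − x̄₂ = 22.8 − 20.9 = 1.9000.
CI: 1.9000 ± 2.1431 = (-0.24, 4.04).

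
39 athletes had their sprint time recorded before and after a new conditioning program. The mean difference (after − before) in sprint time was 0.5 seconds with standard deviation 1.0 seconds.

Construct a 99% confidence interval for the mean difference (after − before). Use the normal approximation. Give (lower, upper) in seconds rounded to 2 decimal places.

Paired design: SE = s_d/√n = 1.0/√39 = 0.1601.
z* = 2.576; margin of error = 2.576 × 0.1601 = 0.4124.
0.5 ± 0.4124 → (0.09, 0.91).

(0.09, 0.91)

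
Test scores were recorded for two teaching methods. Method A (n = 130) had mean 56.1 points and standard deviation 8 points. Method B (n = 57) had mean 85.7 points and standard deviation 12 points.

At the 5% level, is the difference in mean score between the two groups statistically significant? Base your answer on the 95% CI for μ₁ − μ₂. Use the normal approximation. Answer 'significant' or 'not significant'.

significant

Per-group SEs: s₁/√n₁ = 8/√130 = 0.7016, s₂/√n₂ = 12/√57 = 1.5894.
Unpooled SE of the difference: √(0.49224256 + 2.52619236) = 1.7374.
Margin of error = z* · SE = 1.960 × 1.7374 = 3.4053.
x̄₁ − x̄₂ = 56.1 − 85.7 = -29.6000.
CI: -29.6000 ± 3.4053 = (-33.0053, -26.1947).
The interval (-33.0053, -26.1947) does not contain 0, so the difference is significant.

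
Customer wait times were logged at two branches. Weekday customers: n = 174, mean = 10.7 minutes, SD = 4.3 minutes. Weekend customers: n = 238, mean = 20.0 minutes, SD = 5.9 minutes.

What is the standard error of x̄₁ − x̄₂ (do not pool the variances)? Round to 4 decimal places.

0.5025

Standard errors of each mean: 4.3/√174 = 0.3260 and 5.9/√238 = 0.3824.
SE(x̄₁ − x̄₂) = √(0.3260² + 0.3824²) = 0.5025 for independent samples with unequal variances.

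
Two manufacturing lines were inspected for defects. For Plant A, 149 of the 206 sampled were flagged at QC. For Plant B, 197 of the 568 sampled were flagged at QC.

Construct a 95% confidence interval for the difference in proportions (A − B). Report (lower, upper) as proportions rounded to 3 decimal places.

(0.304, 0.449)

p̂₁ = 149/206 = 0.7233 and p̂₂ = 197/568 = 0.3468.
SE₁ = √(p̂₁(1−p̂₁)/n₁) = √(0.7233·0.2767/206) = 0.03117; SE₂ = √(0.3468·0.6532/568) = 0.01997.
Independent samples: SE of the difference = √(SE₁² + SE₂²) = √(0.0009715689 + 0.0003988009) = 0.03702.
z* for 95% confidence is 1.960, so the margin of error is 1.960 × 0.03702 = 0.07256.
Point estimate p̂₁ − p̂₂ = 0.7233 − 0.3468 = 0.3765.
0.3765 ± 0.07256 → (0.304, 0.449).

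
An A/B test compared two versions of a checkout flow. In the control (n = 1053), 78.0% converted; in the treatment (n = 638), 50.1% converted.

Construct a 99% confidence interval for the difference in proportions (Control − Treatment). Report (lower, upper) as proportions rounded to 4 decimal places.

The two standard errors are √(0.7800×0.2200/1053) = 0.01277 and √(0.5010×0.4990/638) = 0.01980.
Because the samples are independent, SE_diff = √(0.01277² + 0.01980²) = 0.02356.
Using z* = 2.576 for 99%, ME = 2.576 × 0.02356 = 0.06069.
p̂₁ − p̂₂ = 0.2790; interval 0.2790 ± 0.06069 gives (0.2183, 0.3397).

(0.2183, 0.3397)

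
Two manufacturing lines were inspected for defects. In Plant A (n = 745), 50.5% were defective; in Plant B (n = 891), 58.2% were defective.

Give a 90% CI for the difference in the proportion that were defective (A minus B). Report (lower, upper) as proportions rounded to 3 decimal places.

Each SE is √(p̂(1−p̂)/n): √(0.5050·0.4950/745) = 0.01832 and √(0.5820·0.4180/891) = 0.01652.
SE(p̂₁ − p̂₂) = √(SE₁² + SE₂²) = √(0.0003356224 + 0.0002729104) = 0.02467, since the two samples are independent.
At 90% confidence z* = 1.645; margin = 1.645 × 0.02467 = 0.04058.
The difference is 0.5050 − 0.5820 = -0.0770, so the interval is -0.0770 ± 0.04058 = (-0.118, -0.036).

(-0.118, -0.036)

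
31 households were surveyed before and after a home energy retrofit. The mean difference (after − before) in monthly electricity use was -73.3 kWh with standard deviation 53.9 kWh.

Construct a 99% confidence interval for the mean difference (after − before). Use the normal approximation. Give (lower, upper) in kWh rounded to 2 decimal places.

(-98.24, -48.36)

This is a matched-pairs design, so SE = s_d/√n = 53.9/√31 = 9.6807.
Margin = 2.576 × 9.6807 = 24.9375; the interval is -73.3 ± 24.9375 = (-98.24, -48.36).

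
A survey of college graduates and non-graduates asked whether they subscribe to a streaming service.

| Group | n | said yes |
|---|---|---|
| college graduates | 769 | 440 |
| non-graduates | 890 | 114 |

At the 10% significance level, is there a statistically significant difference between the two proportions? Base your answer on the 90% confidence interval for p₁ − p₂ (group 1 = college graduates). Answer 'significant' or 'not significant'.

significant

p̂₁ = 440/769 = 0.5722 and p̂₂ = 114/890 = 0.1281.
SE₁ = √(p̂₁(1−p̂₁)/n₁) = √(0.5722·0.4278/769) = 0.01784; SE₂ = √(0.1281·0.8719/890) = 0.01120.
Independent samples: SE of the difference = √(SE₁² + SE₂²) = √(0.0003182656 + 0.00012544) = 0.02106.
z* for 90% confidence is 1.645, so the margin of error is 1.645 × 0.02106 = 0.03464.
Point estimate p̂₁ − p̂₂ = 0.5722 − 0.1281 = 0.4441.
0.4441 ± 0.03464 → (0.40946, 0.47874).
The interval (0.40946, 0.47874) does not contain 0, so the difference is significant.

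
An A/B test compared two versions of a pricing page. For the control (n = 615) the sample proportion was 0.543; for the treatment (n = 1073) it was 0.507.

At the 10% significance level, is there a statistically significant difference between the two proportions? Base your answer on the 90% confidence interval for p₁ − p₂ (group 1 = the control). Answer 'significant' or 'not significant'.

not significant

SE₁ = √(p̂₁(1−p̂₁)/n₁) = √(0.5430·0.4570/615) = 0.02009; SE₂ = √(0.5070·0.4930/1073) = 0.01526.
Independent samples: SE of the difference = √(SE₁² + SE₂²) = √(0.0004036081 + 0.0002328676) = 0.02523.
z* for 90% confidence is 1.645, so the margin of error is 1.645 × 0.02523 = 0.04150.
Point estimate p̂₁ − p̂₂ = 0.5430 − 0.5070 = 0.0360.
0.0360 ± 0.04150 → (-0.00550, 0.07750).
The interval (-0.00550, 0.07750) contains 0, so the difference is not significant.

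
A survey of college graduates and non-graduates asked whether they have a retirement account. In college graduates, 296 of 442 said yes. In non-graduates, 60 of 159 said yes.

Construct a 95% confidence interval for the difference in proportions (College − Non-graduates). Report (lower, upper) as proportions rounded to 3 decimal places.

(0.205, 0.379)

Sample proportions: 296/442 = 0.6697, 60/159 = 0.3774.
Each SE is √(p̂(1−p̂)/n): √(0.6697·0.3303/442) = 0.02237 and √(0.3774·0.6226/159) = 0.03844.
SE(p̂₁ − p̂₂) = √(SE₁² + SE₂²) = √(0.0005004169 + 0.0014776336) = 0.04448, since the two samples are independent.
At 95% confidence z* = 1.960; margin = 1.960 × 0.04448 = 0.08718.
The difference is 0.6697 − 0.3774 = 0.2923, so the interval is 0.2923 ± 0.08718 = (0.205, 0.379).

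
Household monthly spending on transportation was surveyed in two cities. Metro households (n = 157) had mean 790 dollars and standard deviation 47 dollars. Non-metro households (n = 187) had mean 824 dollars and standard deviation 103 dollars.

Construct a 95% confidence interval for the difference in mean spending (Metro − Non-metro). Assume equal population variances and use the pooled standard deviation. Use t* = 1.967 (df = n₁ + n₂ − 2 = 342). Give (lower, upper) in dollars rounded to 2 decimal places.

Pooled variance s_p² = [156·47² + 186·103²] / (157+187−2) = 6777.4211, so s_p = 82.3251.
SE_diff = s_p·√(1/n₁ + 1/n₂) = 82.3251·√(1/157 + 1/187) = 8.9113.
t* = 1.967; margin = 1.967 × 8.9113 = 17.5285.
Difference = 790 − 824 = -34.0000.
-34.0000 ± 17.5285 → (-51.53, -16.47).

(-51.53, -16.47)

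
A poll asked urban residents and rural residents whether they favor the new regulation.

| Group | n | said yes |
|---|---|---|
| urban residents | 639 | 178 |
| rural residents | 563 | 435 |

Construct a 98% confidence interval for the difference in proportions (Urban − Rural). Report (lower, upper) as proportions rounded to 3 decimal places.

First, p̂₁ = 178/639 = 0.2786; p̂₂ = 435/563 = 0.7726.
The two standard errors are √(0.2786×0.7214/639) = 0.01773 and √(0.7726×0.2274/563) = 0.01767.
Because the samples are independent, SE_diff = √(0.01773² + 0.01767²) = 0.02503.
Using z* = 2.326 for 98%, ME = 2.326 × 0.02503 = 0.05822.
p̂₁ − p̂₂ = -0.4940; interval -0.4940 ± 0.05822 gives (-0.552, -0.436).

(-0.552, -0.436)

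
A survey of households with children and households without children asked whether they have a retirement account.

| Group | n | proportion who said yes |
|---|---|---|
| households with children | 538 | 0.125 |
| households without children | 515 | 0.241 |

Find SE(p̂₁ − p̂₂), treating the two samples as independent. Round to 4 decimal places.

0.0236

The two standard errors are √(0.1250×0.8750/538) = 0.01426 and √(0.2410×0.7590/515) = 0.01885.
Because the samples are independent, SE_diff = √(0.01426² + 0.01885²) = 0.02364.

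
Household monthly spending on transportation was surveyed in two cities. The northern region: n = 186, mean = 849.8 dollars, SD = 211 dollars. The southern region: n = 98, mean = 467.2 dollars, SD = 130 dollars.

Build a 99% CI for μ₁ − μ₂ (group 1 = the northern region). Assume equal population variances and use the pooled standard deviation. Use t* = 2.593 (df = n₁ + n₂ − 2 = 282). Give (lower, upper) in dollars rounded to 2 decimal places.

(322.03, 443.17)

s_p = √[((n₁−1)s₁² + (n₂−1)s₂²)/(n₁+n₂−2)] = √[(185·211² + 97·130²)/282] = 187.1367.
SE = 187.1367·√(1/186 + 1/98) = 23.3587.
With t* = 2.593, margin = 2.593 × 23.3587 = 60.5691.
x̄₁ − x̄₂ = 849.8 − 467.2 = 382.6000; interval 382.6000 ± 60.5691 = (322.03, 443.17).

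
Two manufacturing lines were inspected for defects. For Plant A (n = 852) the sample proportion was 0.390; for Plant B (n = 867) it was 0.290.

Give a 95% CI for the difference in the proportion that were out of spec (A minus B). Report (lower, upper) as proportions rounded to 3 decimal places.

(0.055, 0.145)

SE₁ = √(p̂₁(1−p̂₁)/n₁) = √(0.3900·0.6100/852) = 0.01671; SE₂ = √(0.2900·0.7100/867) = 0.01541.
Independent samples: SE of the difference = √(SE₁² + SE₂²) = √(0.0002792241 + 0.0002374681) = 0.02273.
z* for 95% confidence is 1.960, so the margin of error is 1.960 × 0.02273 = 0.04455.
Point estimate p̂₁ − p̂₂ = 0.3900 − 0.2900 = 0.1000.
0.1000 ± 0.04455 → (0.055, 0.145).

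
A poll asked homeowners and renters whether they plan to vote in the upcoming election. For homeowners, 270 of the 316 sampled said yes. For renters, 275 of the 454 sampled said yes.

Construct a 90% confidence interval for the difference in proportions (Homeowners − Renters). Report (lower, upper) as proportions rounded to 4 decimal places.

(0.1988, 0.2986)

First, p̂₁ = 270/316 = 0.8544; p̂₂ = 275/454 = 0.6057.
The two standard errors are √(0.8544×0.1456/316) = 0.01984 and √(0.6057×0.3943/454) = 0.02294.
Because the samples are independent, SE_diff = √(0.01984² + 0.02294²) = 0.03033.
Using z* = 1.645 for 90%, ME = 1.645 × 0.03033 = 0.04989.
p̂₁ − p̂₂ = 0.2487; interval 0.2487 ± 0.04989 gives (0.1988, 0.2986).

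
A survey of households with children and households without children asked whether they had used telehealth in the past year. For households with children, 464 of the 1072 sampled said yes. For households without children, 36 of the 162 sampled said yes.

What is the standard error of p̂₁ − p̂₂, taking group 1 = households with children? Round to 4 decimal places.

First, p̂₁ = 464/1072 = 0.4328; p̂₂ = 36/162 = 0.2222.
The two standard errors are √(0.4328×0.5672/1072) = 0.01513 and √(0.2222×0.7778/162) = 0.03266.
Because the samples are independent, SE_diff = √(0.01513² + 0.03266²) = 0.03599.

0.0360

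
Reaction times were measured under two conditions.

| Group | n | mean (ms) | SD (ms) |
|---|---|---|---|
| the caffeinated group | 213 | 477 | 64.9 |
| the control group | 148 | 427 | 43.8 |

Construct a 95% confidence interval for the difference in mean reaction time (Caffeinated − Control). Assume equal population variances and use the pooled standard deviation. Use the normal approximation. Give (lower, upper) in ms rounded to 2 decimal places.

s_p = √[((n₁−1)s₁² + (n₂−1)s₂²)/(n₁+n₂−2)] = √[(212·64.9² + 147·43.8²)/359] = 57.2089.
SE = 57.2089·√(1/213 + 1/148) = 6.1220.
With z* = 1.960, margin = 1.960 × 6.1220 = 11.9991.
x̄₁ − x̄₂ = 477 − 427 = 50.0000; interval 50.0000 ± 11.9991 = (38.00, 62.00).

(38.00, 62.00)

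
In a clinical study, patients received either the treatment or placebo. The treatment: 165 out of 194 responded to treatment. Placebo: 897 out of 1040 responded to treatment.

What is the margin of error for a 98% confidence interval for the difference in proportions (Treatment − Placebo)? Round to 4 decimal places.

p̂₁ = 165/194 = 0.8505 and p̂₂ = 897/1040 = 0.8625.
SE₁ = √(p̂₁(1−p̂₁)/n₁) = √(0.8505·0.1495/194) = 0.02560; SE₂ = √(0.8625·0.1375/1040) = 0.01068.
Independent samples: SE of the difference = √(SE₁² + SE₂²) = √(0.00065536 + 0.0001140624) = 0.02774.
z* for 98% confidence is 2.326, so the margin of error is 2.326 × 0.02774 = 0.06452.

0.0645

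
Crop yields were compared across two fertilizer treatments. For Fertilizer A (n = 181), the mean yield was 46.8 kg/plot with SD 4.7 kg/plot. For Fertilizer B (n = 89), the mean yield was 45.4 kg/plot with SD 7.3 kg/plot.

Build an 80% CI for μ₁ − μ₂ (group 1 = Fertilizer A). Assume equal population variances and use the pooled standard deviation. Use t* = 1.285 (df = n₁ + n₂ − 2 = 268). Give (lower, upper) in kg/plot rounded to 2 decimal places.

Pooled variance s_p² = [180·4.7² + 88·7.3²] / (181+89−2) = 32.3348, so s_p = 5.6864.
SE_diff = s_p·√(1/n₁ + 1/n₂) = 5.6864·√(1/181 + 1/89) = 0.7362.
t* = 1.285; margin = 1.285 × 0.7362 = 0.9460.
Difference = 46.8 − 45.4 = 1.4000.
1.4000 ± 0.9460 → (0.45, 2.35).

(0.45, 2.35)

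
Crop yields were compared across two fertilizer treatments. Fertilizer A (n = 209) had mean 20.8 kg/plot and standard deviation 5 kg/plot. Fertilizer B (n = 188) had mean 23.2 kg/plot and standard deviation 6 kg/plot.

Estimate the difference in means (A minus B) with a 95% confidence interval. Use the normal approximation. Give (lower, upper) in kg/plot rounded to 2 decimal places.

(-3.49, -1.31)

Per-group SEs: s₁/√n₁ = 5/√209 = 0.3459, s₂/√n₂ = 6/√188 = 0.4376.
Unpooled SE of the difference: √(0.11964681 + 0.19149376) = 0.5578.
Margin of error = z* · SE = 1.960 × 0.5578 = 1.0933.
x̄₁ − x̄₂ = 20.8 − 23.2 = -2.4000.
CI: -2.4000 ± 1.0933 = (-3.49, -1.31).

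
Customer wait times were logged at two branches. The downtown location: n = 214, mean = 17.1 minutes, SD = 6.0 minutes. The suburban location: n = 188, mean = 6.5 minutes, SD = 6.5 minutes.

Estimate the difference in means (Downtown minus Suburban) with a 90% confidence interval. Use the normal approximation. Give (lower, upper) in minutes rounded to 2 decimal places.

(9.57, 11.63)

Per-group SEs: s₁/√n₁ = 6.0/√214 = 0.4102, s₂/√n₂ = 6.5/√188 = 0.4741.
Unpooled SE of the difference: √(0.16826404 + 0.22477081) = 0.6269.
Margin of error = z* · SE = 1.645 × 0.6269 = 1.0313.
x̄₁ − x̄₂ = 17.1 − 6.5 = 10.6000.
CI: 10.6000 ± 1.0313 = (9.57, 11.63).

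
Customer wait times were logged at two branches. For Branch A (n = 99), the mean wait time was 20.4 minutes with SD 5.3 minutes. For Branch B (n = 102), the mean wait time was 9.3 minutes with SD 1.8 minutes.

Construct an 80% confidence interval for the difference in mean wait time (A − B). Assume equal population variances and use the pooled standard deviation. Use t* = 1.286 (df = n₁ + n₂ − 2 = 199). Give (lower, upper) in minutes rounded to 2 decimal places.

s_p = √[((n₁−1)s₁² + (n₂−1)s₂²)/(n₁+n₂−2)] = √[(98·5.3² + 101·1.8²)/199] = 3.9342.
SE = 3.9342·√(1/99 + 1/102) = 0.5551.
With t* = 1.286, margin = 1.286 × 0.5551 = 0.7139.
x̄₁ − x̄₂ = 20.4 − 9.3 = 11.1000; interval 11.1000 ± 0.7139 = (10.39, 11.81).

(10.39, 11.81)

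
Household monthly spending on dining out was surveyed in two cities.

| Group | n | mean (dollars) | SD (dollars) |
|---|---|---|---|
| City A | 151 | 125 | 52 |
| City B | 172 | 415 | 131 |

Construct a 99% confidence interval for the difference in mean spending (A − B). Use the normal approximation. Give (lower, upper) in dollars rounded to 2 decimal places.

(-317.94, -262.06)

SE₁ = s₁/√n₁ = 52/√151 = 4.2317; SE₂ = 131/√172 = 9.9887.
Independent samples, unequal variances: SE_diff = √(SE₁² + SE₂²) = √(17.90728489 + 99.77412769) = 10.8481.
z* = 2.576, so margin of error = 2.576 × 10.8481 = 27.9447.
Difference in means = 125 − 415 = -290.0000.
-290.0000 ± 27.9447 → (-317.94, -262.06).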